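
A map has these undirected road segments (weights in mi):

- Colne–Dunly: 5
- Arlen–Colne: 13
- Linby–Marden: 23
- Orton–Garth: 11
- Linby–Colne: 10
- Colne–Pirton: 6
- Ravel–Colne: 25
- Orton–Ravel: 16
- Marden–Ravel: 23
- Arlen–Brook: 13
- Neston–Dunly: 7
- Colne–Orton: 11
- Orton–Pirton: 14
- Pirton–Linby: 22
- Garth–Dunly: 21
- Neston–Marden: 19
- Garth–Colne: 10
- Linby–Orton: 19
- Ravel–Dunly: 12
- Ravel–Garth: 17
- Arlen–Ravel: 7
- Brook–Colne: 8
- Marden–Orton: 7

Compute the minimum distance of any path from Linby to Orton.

19 mi

Shortest distances from Linby:
Linby: 0
Colne: 10  (via Linby)
Dunly: 15  (via Colne)
Pirton: 16  (via Colne)
Brook: 18  (via Colne)
Orton: 19  (via Linby)
Shortest route: Linby → Orton = 19 mi.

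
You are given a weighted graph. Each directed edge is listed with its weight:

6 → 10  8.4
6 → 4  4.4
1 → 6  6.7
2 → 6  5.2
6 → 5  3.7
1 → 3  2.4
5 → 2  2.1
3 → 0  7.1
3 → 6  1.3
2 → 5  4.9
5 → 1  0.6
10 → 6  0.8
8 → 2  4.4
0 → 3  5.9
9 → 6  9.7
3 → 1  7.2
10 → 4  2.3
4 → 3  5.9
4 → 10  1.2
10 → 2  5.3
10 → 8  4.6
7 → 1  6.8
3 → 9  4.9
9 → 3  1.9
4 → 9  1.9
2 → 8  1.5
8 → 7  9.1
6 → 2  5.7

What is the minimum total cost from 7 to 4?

Compare a few routes:
7 - 1 - 6 - 4: 6.8+6.7+4.4 = 17.9
7 - 1 - 3 - 6 - 4: 6.8+2.4+1.3+4.4 = 14.9
The minimum is 14.9 via 7 - 1 - 3 - 6 - 4.

14.9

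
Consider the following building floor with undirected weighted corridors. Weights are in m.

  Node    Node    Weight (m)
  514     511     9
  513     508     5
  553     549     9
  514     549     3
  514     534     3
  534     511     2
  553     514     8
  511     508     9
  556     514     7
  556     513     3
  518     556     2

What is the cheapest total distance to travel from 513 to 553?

Compare a few routes:
513 → 556 → 514 → 549 → 553: 3+7+3+9 = 22
513 → 556 → 514 → 553: 3+7+8 = 18
Cheapest is 513 → 556 → 514 → 553 at 18 m.

18 m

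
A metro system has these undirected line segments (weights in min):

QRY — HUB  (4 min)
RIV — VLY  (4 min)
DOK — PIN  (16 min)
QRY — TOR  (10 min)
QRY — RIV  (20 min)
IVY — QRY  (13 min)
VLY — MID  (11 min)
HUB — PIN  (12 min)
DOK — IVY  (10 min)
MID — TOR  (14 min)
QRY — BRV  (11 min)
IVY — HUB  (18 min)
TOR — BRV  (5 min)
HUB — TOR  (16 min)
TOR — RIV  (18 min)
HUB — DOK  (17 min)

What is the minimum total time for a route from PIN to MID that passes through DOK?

61 min

Best PIN to DOK: PIN → DOK costing 16
Best DOK to MID: DOK → HUB → QRY → TOR → MID costing 45
Total via DOK: 16 + 45 = 61 min.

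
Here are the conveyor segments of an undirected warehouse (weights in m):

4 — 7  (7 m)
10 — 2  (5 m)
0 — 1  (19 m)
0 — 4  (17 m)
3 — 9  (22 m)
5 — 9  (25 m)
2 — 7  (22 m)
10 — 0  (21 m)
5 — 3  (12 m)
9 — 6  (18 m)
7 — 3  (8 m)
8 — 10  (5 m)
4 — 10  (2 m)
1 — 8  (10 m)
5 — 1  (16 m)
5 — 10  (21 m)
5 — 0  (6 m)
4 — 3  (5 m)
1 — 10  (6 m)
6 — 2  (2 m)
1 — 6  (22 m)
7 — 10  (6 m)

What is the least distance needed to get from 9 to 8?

Shortest distances from 9:
9: 0
6: 18  (via 9)
2: 20  (via 6)
3: 22  (via 9)
5: 25  (via 9)
10: 25  (via 2)
4: 27  (via 3)
7: 30  (via 3)
8: 30  (via 10)
Shortest route: 9 → 6 → 2 → 10 → 8 = 30 m.

30 m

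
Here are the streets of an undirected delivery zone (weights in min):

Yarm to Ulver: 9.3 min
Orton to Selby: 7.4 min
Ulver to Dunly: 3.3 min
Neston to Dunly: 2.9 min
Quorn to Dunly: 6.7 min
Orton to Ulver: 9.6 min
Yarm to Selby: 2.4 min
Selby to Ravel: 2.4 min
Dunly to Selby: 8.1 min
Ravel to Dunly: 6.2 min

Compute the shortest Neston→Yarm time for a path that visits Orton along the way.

25.6 min

Best Neston to Orton: Neston–Dunly–Ulver–Orton costing 15.8
Best Orton to Yarm: Orton–Selby–Yarm costing 9.8
Total via Orton: 15.8 + 9.8 = 25.6 min.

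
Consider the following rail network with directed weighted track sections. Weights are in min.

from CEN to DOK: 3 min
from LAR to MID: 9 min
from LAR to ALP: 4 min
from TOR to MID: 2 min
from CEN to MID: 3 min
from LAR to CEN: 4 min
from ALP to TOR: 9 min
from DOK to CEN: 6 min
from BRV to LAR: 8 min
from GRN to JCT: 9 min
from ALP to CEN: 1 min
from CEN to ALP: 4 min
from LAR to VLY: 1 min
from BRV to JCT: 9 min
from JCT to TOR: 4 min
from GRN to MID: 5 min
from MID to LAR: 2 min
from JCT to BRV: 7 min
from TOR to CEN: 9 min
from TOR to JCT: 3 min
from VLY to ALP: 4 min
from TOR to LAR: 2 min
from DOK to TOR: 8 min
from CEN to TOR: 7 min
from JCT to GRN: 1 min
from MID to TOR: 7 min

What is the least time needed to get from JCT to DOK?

13 min

Enumerating some paths:
JCT - TOR - LAR - ALP - CEN - DOK: 4+2+4+1+3 = 14
JCT - TOR - LAR - CEN - DOK: 4+2+4+3 = 13
The minimum is 13 min via JCT - TOR - LAR - CEN - DOK.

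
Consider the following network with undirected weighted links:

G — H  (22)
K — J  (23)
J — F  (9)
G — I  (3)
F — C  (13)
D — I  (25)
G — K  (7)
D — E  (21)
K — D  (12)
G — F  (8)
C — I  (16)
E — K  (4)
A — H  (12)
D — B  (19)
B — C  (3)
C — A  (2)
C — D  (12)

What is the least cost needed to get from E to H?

33

Settle nodes by increasing distance from E:
E: 0
K: 4  (via E)
G: 11  (via K)
I: 14  (via G)
D: 16  (via K)
F: 19  (via G)
J: 27  (via K)
C: 28  (via D)
A: 30  (via C)
B: 31  (via C)
H: 33  (via G)
Shortest route: E–K–G–H = 33.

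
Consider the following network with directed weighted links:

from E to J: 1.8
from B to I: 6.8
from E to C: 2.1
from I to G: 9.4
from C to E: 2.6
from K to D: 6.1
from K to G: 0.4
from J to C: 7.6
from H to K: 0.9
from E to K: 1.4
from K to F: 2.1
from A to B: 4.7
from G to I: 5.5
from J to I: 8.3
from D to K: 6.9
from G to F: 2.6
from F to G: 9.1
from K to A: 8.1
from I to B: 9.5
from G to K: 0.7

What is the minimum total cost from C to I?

Running Dijkstra from C:
C: 0
E: 2.6  (via C)
K: 4  (via E)
G: 4.4  (via K)
J: 4.4  (via E)
F: 6.1  (via K)
I: 9.9  (via G)
Shortest route: C–E–K–G–I = 9.9.

9.9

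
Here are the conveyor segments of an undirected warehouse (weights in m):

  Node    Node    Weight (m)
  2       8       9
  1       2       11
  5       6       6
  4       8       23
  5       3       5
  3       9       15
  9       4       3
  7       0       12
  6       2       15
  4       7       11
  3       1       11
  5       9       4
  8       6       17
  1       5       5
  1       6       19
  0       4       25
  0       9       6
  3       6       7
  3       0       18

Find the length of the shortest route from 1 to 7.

Settle nodes by increasing distance from 1:
1: 0
5: 5  (via 1)
9: 9  (via 5)
3: 10  (via 5)
2: 11  (via 1)
6: 11  (via 5)
4: 12  (via 9)
0: 15  (via 9)
8: 20  (via 2)
7: 23  (via 4)
Shortest route: 1 → 5 → 9 → 4 → 7 = 23 m.

23 m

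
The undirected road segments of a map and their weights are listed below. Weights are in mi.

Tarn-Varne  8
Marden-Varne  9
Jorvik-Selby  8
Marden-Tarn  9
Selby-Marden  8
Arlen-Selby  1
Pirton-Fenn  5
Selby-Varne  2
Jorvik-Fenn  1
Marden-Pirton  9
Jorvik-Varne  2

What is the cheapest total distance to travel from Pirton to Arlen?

Shortest distances from Pirton:
Pirton: 0
Fenn: 5  (via Pirton)
Jorvik: 6  (via Fenn)
Varne: 8  (via Jorvik)
Marden: 9  (via Pirton)
Selby: 10  (via Varne)
Arlen: 11  (via Selby)
Shortest route: Pirton–Fenn–Jorvik–Varne–Selby–Arlen = 11 mi.

11 mi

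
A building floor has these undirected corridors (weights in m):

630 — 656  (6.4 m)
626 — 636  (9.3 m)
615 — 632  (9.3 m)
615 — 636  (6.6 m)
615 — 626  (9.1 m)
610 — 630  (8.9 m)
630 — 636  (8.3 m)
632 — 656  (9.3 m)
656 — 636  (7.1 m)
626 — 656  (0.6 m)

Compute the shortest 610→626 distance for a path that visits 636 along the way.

24.9 m

Best 610 to 636: 610–630–636 costing 17.2
Shortest 636→626: 636–656–626 = 7.7
Total via 636: 17.2 + 7.7 = 24.9 m.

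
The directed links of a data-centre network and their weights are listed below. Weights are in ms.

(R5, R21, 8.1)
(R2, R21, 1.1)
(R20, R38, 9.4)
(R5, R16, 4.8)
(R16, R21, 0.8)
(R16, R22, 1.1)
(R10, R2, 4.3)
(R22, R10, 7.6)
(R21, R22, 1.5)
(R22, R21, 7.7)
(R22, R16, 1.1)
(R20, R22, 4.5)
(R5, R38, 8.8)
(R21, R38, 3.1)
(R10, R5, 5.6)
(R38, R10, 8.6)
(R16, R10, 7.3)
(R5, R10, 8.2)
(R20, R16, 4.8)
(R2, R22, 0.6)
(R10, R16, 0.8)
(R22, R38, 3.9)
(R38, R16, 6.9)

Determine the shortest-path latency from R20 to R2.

Candidate routes:
R20 - R16 - R22 - R10 - R2: 4.8+1.1+7.6+4.3 = 17.8
R20 - R22 - R10 - R2: 4.5+7.6+4.3 = 16.4
R20 - R22 - R16 - R10 - R2: 4.5+1.1+7.3+4.3 = 17.2
Cheapest is R20 - R22 - R10 - R2 at 16.4 ms.

16.4 ms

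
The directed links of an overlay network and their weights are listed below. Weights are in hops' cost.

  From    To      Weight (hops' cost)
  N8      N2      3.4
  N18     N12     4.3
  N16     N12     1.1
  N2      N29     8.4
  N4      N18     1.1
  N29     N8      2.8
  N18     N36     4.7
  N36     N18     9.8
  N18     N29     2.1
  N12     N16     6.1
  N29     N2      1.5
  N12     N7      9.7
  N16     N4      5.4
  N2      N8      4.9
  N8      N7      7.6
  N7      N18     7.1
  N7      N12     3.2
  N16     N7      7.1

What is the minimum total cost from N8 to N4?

22.3 hops' cost

Running Dijkstra from N8:
N8: 0
N2: 3.4  (via N8)
N7: 7.6  (via N8)
N12: 10.8  (via N7)
N29: 11.8  (via N2)
N18: 14.7  (via N7)
N16: 16.9  (via N12)
N36: 19.4  (via N18)
N4: 22.3  (via N16)
Shortest route: N8 → N7 → N12 → N16 → N4 = 22.3 hops' cost.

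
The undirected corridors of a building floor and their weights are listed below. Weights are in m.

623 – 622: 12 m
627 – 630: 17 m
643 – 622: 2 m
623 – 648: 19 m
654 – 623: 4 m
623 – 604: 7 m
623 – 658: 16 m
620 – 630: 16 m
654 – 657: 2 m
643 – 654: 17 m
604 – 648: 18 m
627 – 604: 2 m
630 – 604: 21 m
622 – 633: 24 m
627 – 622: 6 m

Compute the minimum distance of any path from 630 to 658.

Shortest distances from 630:
630: 0
620: 16  (via 630)
627: 17  (via 630)
604: 19  (via 627)
622: 23  (via 627)
643: 25  (via 622)
623: 26  (via 604)
654: 30  (via 623)
657: 32  (via 654)
648: 37  (via 604)
658: 42  (via 623)
Shortest route: 630–627–604–623–658 = 42 m.

42 m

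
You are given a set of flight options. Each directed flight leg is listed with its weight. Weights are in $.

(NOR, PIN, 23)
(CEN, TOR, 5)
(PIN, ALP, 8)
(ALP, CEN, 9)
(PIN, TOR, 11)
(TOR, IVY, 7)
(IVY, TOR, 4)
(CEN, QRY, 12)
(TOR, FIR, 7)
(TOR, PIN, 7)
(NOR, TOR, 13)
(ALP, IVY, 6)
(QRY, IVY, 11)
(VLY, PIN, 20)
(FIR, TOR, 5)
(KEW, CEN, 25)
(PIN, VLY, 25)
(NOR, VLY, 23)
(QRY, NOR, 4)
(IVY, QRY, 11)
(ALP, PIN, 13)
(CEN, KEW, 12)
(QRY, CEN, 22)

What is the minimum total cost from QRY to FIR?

Settle nodes by increasing distance from QRY:
QRY: 0
NOR: 4  (via QRY)
IVY: 11  (via QRY)
TOR: 15  (via IVY)
PIN: 22  (via TOR)
FIR: 22  (via TOR)
Shortest route: QRY–IVY–TOR–FIR = $22.

$22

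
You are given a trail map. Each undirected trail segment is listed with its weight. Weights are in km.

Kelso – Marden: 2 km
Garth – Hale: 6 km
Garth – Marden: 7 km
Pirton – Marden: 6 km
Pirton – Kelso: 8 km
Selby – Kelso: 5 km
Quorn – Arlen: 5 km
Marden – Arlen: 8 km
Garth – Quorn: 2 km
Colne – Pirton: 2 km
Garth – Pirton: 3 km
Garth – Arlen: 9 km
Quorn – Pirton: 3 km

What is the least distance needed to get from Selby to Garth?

14 km

Candidate routes:
Selby–Kelso–Marden–Pirton–Garth: 5+2+6+3 = 16
Selby–Kelso–Marden–Garth: 5+2+7 = 14
Selby–Kelso–Pirton–Garth: 5+8+3 = 16
The minimum is 14 km via Selby–Kelso–Marden–Garth.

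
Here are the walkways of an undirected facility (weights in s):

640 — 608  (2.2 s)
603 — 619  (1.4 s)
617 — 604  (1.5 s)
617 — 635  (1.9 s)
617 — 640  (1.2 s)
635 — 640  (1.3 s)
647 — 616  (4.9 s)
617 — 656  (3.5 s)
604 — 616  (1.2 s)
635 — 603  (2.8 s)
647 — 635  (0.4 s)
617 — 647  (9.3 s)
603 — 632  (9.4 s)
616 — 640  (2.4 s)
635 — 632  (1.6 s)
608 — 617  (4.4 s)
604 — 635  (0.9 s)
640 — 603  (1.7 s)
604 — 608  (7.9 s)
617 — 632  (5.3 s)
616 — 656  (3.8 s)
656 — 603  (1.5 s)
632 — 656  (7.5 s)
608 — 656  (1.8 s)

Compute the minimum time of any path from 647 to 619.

4.6 s

Enumerating some paths:
647 - 635 - 617 - 640 - 603 - 619: 0.4+1.9+1.2+1.7+1.4 = 6.6
647 - 635 - 603 - 619: 0.4+2.8+1.4 = 4.6
647 - 635 - 640 - 603 - 619: 0.4+1.3+1.7+1.4 = 4.8
The minimum is 4.6 s via 647 - 635 - 603 - 619.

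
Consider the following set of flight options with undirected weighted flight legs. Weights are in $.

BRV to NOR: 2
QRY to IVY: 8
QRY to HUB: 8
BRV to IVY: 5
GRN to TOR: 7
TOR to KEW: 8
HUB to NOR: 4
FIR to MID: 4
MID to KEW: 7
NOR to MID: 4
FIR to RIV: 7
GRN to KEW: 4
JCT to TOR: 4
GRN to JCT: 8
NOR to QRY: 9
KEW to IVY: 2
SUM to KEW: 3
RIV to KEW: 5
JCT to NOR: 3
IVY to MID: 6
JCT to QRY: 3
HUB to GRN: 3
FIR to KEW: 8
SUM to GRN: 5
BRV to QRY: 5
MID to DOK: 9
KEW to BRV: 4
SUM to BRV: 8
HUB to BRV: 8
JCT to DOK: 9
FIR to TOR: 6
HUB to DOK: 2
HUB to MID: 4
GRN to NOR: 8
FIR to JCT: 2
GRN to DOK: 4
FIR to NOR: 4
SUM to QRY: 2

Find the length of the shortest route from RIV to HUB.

$12

Compare a few routes:
RIV–KEW–GRN–HUB: 5+4+3 = 12
RIV–KEW–BRV–NOR–HUB: 5+4+2+4 = 15
RIV–KEW–GRN–DOK–HUB: 5+4+4+2 = 15
RIV–FIR–NOR–HUB: 7+4+4 = 15
The minimum is $12 via RIV–KEW–GRN–HUB.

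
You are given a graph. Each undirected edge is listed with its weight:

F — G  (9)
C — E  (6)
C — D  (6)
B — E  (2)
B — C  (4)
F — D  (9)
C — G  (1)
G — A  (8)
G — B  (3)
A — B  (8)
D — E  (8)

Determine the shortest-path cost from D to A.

Enumerating some paths:
D–C–B–A: 6+4+8 = 18
D–C–G–A: 6+1+8 = 15
D–E–B–A: 8+2+8 = 18
The minimum is 15 via D–C–G–A.

15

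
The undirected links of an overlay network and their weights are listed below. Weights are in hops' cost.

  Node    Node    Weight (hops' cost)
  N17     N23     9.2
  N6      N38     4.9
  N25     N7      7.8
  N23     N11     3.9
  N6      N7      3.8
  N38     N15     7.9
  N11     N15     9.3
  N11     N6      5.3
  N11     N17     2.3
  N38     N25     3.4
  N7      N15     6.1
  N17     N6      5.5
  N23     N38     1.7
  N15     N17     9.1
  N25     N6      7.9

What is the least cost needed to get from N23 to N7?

10.4 hops' cost

Compare a few routes:
N23 - N11 - N6 - N7: 3.9+5.3+3.8 = 13
N23 - N38 - N6 - N7: 1.7+4.9+3.8 = 10.4
N23 - N38 - N25 - N7: 1.7+3.4+7.8 = 12.9
The minimum is 10.4 hops' cost via N23 - N38 - N6 - N7.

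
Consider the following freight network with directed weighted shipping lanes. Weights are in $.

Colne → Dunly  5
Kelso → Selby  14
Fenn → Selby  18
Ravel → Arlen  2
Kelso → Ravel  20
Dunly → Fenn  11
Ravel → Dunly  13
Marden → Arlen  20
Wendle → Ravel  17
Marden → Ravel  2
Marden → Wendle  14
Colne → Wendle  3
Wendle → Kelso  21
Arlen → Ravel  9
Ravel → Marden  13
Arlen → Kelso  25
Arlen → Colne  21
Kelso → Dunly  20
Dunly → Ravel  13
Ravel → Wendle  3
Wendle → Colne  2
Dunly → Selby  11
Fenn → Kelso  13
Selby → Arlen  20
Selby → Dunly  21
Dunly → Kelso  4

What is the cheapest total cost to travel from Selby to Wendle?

$32

Shortest distances from Selby:
Selby: 0
Arlen: 20  (via Selby)
Dunly: 21  (via Selby)
Kelso: 25  (via Dunly)
Ravel: 29  (via Arlen)
Fenn: 32  (via Dunly)
Wendle: 32  (via Ravel)
Shortest route: Selby → Arlen → Ravel → Wendle = $32.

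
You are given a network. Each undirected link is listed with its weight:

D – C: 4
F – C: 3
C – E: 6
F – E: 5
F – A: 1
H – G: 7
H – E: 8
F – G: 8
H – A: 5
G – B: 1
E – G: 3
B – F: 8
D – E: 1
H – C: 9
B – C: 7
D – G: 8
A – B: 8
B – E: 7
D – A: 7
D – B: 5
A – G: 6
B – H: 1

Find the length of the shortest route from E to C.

Enumerating some paths:
E - D - C: 1+4 = 5
E - C: 6 = 6
The minimum is 5 via E - D - C.

5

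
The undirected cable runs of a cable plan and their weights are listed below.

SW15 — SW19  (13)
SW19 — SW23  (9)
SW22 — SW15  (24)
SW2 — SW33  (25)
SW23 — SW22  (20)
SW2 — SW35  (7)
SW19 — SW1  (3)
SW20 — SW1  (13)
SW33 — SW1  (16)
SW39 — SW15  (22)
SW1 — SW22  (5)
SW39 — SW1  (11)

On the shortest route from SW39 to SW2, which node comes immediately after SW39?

Candidate routes:
SW39–SW15–SW19–SW1–SW33–SW2: 22+13+3+16+25 = 79
SW39–SW1–SW33–SW2: 11+16+25 = 52
Cheapest is SW39–SW1–SW33–SW2 at 52.
So from SW39 the first move is to SW1.

SW1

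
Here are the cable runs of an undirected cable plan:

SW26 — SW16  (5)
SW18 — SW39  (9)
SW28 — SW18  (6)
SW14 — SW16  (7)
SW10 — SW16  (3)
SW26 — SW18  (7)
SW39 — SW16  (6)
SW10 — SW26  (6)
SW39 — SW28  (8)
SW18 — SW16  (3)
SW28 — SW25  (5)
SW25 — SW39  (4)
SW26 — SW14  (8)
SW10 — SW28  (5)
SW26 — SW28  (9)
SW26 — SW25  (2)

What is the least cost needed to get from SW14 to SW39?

13

Candidate routes:
SW14 - SW16 - SW26 - SW25 - SW39: 7+5+2+4 = 18
SW14 - SW16 - SW39: 7+6 = 13
SW14 - SW26 - SW25 - SW39: 8+2+4 = 14
The minimum is 13 via SW14 - SW16 - SW39.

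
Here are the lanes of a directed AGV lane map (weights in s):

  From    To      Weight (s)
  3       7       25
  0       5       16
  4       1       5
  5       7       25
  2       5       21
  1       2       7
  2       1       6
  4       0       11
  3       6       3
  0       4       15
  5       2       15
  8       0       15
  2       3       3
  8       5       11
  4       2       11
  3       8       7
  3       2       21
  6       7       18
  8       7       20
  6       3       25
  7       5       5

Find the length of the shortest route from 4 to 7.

35 s

Settle nodes by increasing distance from 4:
4: 0
1: 5  (via 4)
0: 11  (via 4)
2: 11  (via 4)
3: 14  (via 2)
6: 17  (via 3)
8: 21  (via 3)
5: 27  (via 0)
7: 35  (via 6)
Shortest route: 4–2–3–6–7 = 35 s.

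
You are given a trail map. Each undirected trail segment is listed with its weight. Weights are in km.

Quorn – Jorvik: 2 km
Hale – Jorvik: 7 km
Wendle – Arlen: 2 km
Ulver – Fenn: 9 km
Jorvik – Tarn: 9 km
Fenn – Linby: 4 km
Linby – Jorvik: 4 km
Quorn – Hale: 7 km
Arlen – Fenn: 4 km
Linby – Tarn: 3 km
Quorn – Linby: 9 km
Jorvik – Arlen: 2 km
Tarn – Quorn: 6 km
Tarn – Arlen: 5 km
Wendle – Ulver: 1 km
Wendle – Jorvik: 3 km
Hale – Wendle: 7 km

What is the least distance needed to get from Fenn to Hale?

13 km

Enumerating some paths:
Fenn–Linby–Jorvik–Hale: 4+4+7 = 15
Fenn–Arlen–Jorvik–Quorn–Hale: 4+2+2+7 = 15
Fenn–Arlen–Jorvik–Hale: 4+2+7 = 13
Fenn–Arlen–Jorvik–Wendle–Hale: 4+2+3+7 = 16
The minimum is 13 km via Fenn–Arlen–Jorvik–Hale.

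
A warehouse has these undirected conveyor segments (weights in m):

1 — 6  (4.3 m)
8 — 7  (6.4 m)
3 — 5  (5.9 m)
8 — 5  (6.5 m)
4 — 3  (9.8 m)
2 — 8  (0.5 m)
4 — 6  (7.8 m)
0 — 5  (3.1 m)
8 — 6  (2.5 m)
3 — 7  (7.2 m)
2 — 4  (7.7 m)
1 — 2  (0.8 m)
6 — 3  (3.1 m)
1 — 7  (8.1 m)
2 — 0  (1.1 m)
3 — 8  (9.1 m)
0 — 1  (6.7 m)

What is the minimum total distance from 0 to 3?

Settle nodes by increasing distance from 0:
0: 0
2: 1.1  (via 0)
8: 1.6  (via 2)
1: 1.9  (via 2)
5: 3.1  (via 0)
6: 4.1  (via 8)
3: 7.2  (via 6)
Shortest route: 0 → 2 → 8 → 6 → 3 = 7.2 m.

7.2 m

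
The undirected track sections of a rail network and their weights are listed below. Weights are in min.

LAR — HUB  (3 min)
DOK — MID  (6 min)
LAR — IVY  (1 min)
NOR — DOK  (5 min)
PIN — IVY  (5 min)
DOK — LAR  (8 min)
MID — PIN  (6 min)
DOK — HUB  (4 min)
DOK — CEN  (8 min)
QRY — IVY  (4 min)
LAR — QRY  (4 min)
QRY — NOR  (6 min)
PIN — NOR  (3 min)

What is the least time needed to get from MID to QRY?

15 min

Enumerating some paths:
MID - PIN - NOR - QRY: 6+3+6 = 15
MID - PIN - IVY - LAR - QRY: 6+5+1+4 = 16
MID - DOK - HUB - LAR - QRY: 6+4+3+4 = 17
Cheapest is MID - PIN - NOR - QRY at 15 min.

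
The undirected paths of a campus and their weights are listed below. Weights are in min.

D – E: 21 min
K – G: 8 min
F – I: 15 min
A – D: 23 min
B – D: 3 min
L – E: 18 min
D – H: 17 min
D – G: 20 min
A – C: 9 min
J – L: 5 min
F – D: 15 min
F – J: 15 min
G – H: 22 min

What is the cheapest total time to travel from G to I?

Settle nodes by increasing distance from G:
G: 0
K: 8  (via G)
D: 20  (via G)
H: 22  (via G)
B: 23  (via D)
F: 35  (via D)
E: 41  (via D)
A: 43  (via D)
I: 50  (via F)
Shortest route: G → D → F → I = 50 min.

50 min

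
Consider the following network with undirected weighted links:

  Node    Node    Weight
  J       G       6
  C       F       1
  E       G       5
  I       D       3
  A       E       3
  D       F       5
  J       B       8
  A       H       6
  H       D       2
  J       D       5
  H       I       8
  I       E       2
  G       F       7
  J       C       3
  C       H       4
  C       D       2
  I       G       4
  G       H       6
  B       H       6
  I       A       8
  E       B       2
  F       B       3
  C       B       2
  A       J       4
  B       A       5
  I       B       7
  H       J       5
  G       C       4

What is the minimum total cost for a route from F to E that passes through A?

Shortest F→A: F–B–A = 8
Shortest A→E: A–E = 3
Total via A: 8 + 3 = 11.

11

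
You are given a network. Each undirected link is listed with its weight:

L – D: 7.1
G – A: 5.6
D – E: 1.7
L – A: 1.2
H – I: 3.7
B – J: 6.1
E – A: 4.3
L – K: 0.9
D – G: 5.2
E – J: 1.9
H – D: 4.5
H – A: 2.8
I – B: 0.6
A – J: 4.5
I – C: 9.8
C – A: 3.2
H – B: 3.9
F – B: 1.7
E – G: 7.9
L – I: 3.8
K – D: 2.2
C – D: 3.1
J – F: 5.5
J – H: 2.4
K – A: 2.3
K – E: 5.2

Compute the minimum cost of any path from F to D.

9.1

Candidate routes:
F → J → E → D: 5.5+1.9+1.7 = 9.1
F → B → H → D: 1.7+3.9+4.5 = 10.1
F → B → I → L → K → D: 1.7+0.6+3.8+0.9+2.2 = 9.2
Cheapest is F → J → E → D at 9.1.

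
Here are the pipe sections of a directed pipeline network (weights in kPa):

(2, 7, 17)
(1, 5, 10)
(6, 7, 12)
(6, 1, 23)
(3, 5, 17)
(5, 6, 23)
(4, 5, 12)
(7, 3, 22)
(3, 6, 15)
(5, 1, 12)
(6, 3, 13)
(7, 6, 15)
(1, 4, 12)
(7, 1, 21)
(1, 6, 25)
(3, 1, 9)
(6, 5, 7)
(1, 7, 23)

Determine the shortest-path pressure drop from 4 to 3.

48 kPa

Enumerating some paths:
4–5–1–6–3: 12+12+25+13 = 62
4–5–6–3: 12+23+13 = 48
Cheapest is 4–5–6–3 at 48 kPa.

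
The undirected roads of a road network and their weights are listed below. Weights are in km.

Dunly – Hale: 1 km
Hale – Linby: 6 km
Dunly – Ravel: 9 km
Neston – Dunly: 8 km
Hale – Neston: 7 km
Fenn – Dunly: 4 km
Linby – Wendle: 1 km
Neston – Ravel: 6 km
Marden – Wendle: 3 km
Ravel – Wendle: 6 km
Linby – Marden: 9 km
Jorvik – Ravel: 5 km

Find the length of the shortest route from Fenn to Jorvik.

Compare a few routes:
Fenn - Dunly - Hale - Neston - Ravel - Jorvik: 4+1+7+6+5 = 23
Fenn - Dunly - Ravel - Jorvik: 4+9+5 = 18
Fenn - Dunly - Hale - Linby - Wendle - Ravel - Jorvik: 4+1+6+1+6+5 = 23
Fenn - Dunly - Neston - Ravel - Jorvik: 4+8+6+5 = 23
Cheapest is Fenn - Dunly - Ravel - Jorvik at 18 km.

18 km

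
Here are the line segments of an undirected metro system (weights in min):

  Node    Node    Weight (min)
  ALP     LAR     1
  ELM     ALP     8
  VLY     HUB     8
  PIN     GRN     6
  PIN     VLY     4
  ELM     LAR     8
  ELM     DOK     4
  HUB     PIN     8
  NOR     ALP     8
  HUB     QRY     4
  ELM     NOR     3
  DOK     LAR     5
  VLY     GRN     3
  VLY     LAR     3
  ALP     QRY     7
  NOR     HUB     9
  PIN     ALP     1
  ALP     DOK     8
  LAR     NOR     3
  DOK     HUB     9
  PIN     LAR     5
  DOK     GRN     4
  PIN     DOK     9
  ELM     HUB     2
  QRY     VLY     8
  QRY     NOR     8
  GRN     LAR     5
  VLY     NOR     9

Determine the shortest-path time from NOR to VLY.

Shortest distances from NOR:
NOR: 0
LAR: 3  (via NOR)
ELM: 3  (via NOR)
ALP: 4  (via LAR)
HUB: 5  (via ELM)
PIN: 5  (via ALP)
VLY: 6  (via LAR)
Shortest route: NOR → LAR → VLY = 6 min.

6 min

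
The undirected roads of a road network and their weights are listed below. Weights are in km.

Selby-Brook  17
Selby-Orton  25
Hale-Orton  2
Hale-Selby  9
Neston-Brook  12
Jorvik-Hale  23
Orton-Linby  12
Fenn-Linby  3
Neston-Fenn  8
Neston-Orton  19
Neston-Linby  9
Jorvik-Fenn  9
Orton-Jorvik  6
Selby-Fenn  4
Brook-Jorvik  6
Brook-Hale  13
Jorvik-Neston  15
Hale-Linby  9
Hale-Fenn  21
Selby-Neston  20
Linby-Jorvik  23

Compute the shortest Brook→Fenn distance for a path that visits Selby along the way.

21 km

Best Brook to Selby: Brook–Selby costing 17
Best Selby to Fenn: Selby–Fenn costing 4
Total via Selby: 17 + 4 = 21 km.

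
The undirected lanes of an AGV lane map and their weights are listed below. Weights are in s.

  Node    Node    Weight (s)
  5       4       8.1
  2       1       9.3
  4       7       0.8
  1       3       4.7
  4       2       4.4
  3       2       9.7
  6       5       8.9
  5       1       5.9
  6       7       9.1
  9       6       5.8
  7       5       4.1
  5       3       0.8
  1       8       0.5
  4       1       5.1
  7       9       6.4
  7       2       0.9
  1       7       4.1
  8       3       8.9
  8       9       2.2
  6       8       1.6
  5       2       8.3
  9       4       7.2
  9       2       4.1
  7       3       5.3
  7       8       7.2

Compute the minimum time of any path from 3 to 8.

Candidate routes:
3 - 1 - 8: 4.7+0.5 = 5.2
3 - 8: 8.9 = 8.9
3 - 5 - 1 - 8: 0.8+5.9+0.5 = 7.2
The minimum is 5.2 s via 3 - 1 - 8.

5.2 s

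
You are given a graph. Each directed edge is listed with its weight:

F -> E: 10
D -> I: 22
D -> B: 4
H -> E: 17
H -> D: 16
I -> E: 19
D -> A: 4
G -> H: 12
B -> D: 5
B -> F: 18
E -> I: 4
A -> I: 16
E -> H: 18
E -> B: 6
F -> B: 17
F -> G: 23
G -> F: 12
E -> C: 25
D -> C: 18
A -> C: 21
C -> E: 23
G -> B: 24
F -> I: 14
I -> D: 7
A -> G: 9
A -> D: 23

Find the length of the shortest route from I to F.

Candidate routes:
I - D - B - F: 7+4+18 = 29
I - D - A - G - F: 7+4+9+12 = 32
The minimum is 29 via I - D - B - F.

29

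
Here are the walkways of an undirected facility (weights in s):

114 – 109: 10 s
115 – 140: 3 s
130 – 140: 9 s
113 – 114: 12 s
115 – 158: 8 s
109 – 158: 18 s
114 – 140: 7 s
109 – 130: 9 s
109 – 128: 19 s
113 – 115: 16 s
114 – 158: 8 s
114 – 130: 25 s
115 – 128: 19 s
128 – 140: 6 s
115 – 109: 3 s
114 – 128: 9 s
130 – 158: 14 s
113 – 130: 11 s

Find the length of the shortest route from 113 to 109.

19 s

Candidate routes:
113–115–109: 16+3 = 19
113–130–109: 11+9 = 20
The minimum is 19 s via 113–115–109.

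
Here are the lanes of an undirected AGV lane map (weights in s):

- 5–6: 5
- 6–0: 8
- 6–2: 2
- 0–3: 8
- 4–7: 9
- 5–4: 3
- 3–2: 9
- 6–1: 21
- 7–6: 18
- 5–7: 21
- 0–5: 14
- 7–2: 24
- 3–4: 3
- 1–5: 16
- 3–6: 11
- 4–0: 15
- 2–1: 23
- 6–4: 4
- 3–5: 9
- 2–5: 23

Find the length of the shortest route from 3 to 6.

7 s

Settle nodes by increasing distance from 3:
3: 0
4: 3  (via 3)
5: 6  (via 4)
6: 7  (via 4)
Shortest route: 3–4–6 = 7 s.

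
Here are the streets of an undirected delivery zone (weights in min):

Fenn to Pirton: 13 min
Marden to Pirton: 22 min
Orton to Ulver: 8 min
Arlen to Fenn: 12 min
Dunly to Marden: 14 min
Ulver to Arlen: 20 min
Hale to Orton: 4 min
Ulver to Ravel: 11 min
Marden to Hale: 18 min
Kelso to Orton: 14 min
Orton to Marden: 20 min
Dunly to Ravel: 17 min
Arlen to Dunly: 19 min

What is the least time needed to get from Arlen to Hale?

32 min

Running Dijkstra from Arlen:
Arlen: 0
Fenn: 12  (via Arlen)
Dunly: 19  (via Arlen)
Ulver: 20  (via Arlen)
Pirton: 25  (via Fenn)
Orton: 28  (via Ulver)
Ravel: 31  (via Ulver)
Hale: 32  (via Orton)
Shortest route: Arlen–Ulver–Orton–Hale = 32 min.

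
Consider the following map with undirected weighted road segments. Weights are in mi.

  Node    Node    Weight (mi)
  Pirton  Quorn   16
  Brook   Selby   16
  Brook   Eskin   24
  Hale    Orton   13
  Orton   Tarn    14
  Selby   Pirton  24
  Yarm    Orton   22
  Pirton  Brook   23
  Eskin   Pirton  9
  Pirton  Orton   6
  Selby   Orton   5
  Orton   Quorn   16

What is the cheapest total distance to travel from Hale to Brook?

34 mi

Shortest distances from Hale:
Hale: 0
Orton: 13  (via Hale)
Selby: 18  (via Orton)
Pirton: 19  (via Orton)
Tarn: 27  (via Orton)
Eskin: 28  (via Pirton)
Quorn: 29  (via Orton)
Brook: 34  (via Selby)
Shortest route: Hale → Orton → Selby → Brook = 34 mi.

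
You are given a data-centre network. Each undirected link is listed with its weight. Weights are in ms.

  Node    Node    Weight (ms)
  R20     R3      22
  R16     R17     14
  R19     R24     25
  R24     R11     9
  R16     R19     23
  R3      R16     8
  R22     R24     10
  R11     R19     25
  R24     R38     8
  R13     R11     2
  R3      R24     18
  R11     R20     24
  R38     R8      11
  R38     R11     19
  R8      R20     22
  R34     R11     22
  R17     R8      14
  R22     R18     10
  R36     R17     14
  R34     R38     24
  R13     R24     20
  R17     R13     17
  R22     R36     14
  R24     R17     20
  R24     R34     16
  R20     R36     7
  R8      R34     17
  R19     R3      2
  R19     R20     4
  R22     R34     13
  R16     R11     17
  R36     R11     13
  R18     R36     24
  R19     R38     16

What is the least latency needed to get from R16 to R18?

45 ms

Shortest distances from R16:
R16: 0
R3: 8  (via R16)
R19: 10  (via R3)
R17: 14  (via R16)
R20: 14  (via R19)
R11: 17  (via R16)
R13: 19  (via R11)
R36: 21  (via R20)
R38: 26  (via R19)
R24: 26  (via R3)
R8: 28  (via R17)
R22: 35  (via R36)
R34: 39  (via R11)
R18: 45  (via R36)
Shortest route: R16–R3–R19–R20–R36–R18 = 45 ms.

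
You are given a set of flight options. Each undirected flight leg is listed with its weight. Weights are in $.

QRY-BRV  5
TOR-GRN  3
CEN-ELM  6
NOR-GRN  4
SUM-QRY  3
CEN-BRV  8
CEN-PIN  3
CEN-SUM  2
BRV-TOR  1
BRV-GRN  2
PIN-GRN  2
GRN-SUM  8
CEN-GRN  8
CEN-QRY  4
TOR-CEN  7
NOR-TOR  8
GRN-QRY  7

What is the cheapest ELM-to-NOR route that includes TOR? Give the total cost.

$20

Shortest ELM→TOR: ELM → CEN → TOR = 13
Shortest TOR→NOR: TOR → GRN → NOR = 7
Total via TOR: 13 + 7 = $20.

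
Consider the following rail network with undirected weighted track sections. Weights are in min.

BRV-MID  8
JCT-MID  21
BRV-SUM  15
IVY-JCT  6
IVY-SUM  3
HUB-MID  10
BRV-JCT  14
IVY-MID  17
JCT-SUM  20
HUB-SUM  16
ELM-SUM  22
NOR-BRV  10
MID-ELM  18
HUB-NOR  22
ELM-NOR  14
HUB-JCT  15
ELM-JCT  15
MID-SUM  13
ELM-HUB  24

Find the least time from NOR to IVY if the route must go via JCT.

Best NOR to JCT: NOR → BRV → JCT costing 24
Best JCT to IVY: JCT → IVY costing 6
Total via JCT: 24 + 6 = 30 min.

30 min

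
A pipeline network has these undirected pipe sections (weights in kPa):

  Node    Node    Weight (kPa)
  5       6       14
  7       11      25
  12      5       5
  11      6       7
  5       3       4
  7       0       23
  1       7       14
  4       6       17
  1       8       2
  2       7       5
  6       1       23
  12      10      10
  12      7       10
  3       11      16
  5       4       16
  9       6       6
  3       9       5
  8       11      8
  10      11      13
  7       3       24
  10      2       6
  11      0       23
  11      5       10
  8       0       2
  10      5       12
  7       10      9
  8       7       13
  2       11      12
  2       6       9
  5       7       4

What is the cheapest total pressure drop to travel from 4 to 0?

34 kPa

Enumerating some paths:
4–5–7–1–8–0: 16+4+14+2+2 = 38
4–6–11–8–0: 17+7+8+2 = 34
4–5–11–8–0: 16+10+8+2 = 36
4–5–7–8–0: 16+4+13+2 = 35
The minimum is 34 kPa via 4–6–11–8–0.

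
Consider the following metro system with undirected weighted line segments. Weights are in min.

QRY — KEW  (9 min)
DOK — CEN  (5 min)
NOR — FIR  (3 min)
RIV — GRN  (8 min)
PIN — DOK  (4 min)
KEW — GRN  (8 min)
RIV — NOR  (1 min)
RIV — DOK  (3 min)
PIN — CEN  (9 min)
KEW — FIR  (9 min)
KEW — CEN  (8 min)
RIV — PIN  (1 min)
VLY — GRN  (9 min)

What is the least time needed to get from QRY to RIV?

Candidate routes:
QRY–KEW–GRN–RIV: 9+8+8 = 25
QRY–KEW–FIR–NOR–RIV: 9+9+3+1 = 22
QRY–KEW–CEN–PIN–RIV: 9+8+9+1 = 27
QRY–KEW–CEN–DOK–RIV: 9+8+5+3 = 25
The minimum is 22 min via QRY–KEW–FIR–NOR–RIV.

22 min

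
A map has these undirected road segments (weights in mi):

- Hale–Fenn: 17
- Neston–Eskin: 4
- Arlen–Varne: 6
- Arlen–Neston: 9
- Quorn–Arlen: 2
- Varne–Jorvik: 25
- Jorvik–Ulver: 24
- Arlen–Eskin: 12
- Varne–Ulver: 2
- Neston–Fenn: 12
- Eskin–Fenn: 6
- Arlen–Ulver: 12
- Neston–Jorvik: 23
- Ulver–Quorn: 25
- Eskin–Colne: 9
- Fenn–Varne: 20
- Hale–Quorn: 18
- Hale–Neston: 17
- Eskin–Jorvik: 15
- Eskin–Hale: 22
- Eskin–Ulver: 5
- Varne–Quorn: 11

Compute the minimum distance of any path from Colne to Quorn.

23 mi

Candidate routes:
Colne - Eskin - Arlen - Quorn: 9+12+2 = 23
Colne - Eskin - Neston - Arlen - Quorn: 9+4+9+2 = 24
Colne - Eskin - Ulver - Varne - Arlen - Quorn: 9+5+2+6+2 = 24
The minimum is 23 mi via Colne - Eskin - Arlen - Quorn.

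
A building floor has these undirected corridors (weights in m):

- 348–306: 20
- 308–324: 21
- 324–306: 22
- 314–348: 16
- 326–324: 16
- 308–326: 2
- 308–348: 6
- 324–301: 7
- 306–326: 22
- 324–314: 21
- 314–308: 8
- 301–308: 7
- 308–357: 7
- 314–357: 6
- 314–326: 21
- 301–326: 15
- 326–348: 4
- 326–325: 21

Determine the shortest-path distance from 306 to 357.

31 m

Running Dijkstra from 306:
306: 0
348: 20  (via 306)
324: 22  (via 306)
326: 22  (via 306)
308: 24  (via 326)
301: 29  (via 324)
357: 31  (via 308)
Shortest route: 306–326–308–357 = 31 m.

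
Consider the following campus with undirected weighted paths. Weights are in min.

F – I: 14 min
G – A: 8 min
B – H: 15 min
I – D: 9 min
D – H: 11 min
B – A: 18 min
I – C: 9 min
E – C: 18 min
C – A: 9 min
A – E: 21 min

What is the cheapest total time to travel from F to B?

49 min

Running Dijkstra from F:
F: 0
I: 14  (via F)
C: 23  (via I)
D: 23  (via I)
A: 32  (via C)
H: 34  (via D)
G: 40  (via A)
E: 41  (via C)
B: 49  (via H)
Shortest route: F–I–D–H–B = 49 min.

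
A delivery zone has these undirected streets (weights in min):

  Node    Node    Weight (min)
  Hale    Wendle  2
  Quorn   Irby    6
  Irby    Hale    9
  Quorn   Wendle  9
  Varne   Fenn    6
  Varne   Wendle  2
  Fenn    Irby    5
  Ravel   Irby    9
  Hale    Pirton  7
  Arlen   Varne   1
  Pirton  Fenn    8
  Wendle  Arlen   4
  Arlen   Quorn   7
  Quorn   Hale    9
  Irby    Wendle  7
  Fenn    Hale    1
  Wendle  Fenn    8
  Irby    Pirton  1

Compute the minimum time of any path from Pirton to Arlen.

11 min

Enumerating some paths:
Pirton–Hale–Wendle–Varne–Arlen: 7+2+2+1 = 12
Pirton–Irby–Wendle–Varne–Arlen: 1+7+2+1 = 11
The minimum is 11 min via Pirton–Irby–Wendle–Varne–Arlen.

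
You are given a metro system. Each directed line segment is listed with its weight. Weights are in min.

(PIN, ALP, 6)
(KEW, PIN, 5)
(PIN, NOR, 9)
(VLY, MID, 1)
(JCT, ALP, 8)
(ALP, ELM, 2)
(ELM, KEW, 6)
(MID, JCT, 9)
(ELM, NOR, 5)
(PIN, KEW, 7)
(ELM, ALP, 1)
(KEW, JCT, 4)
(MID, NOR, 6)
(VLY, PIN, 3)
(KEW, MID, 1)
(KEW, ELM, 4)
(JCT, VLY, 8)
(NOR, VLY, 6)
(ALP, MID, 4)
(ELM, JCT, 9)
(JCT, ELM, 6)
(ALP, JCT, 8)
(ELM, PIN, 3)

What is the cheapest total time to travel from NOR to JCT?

Shortest distances from NOR:
NOR: 0
VLY: 6  (via NOR)
MID: 7  (via VLY)
PIN: 9  (via VLY)
ALP: 15  (via PIN)
JCT: 16  (via MID)
Shortest route: NOR–VLY–MID–JCT = 16 min.

16 min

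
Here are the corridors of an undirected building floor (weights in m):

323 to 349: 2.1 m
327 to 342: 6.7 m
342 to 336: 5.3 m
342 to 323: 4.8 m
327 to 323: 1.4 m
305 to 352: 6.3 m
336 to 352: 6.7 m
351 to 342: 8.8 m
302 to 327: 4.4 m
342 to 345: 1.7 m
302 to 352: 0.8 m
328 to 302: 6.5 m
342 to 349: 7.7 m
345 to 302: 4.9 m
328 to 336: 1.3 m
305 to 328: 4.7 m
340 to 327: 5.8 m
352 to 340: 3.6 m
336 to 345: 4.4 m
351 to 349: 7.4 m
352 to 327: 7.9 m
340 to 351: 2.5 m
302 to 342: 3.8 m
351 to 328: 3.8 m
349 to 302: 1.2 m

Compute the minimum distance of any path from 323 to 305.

10.4 m

Enumerating some paths:
323 - 349 - 302 - 352 - 305: 2.1+1.2+0.8+6.3 = 10.4
323 - 327 - 302 - 352 - 305: 1.4+4.4+0.8+6.3 = 12.9
The minimum is 10.4 m via 323 - 349 - 302 - 352 - 305.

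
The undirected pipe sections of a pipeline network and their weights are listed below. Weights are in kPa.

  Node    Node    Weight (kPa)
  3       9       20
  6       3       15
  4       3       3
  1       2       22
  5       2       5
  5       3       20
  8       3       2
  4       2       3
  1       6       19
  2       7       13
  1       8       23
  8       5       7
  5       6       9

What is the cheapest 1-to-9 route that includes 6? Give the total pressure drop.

54 kPa

Shortest 1→6: 1 → 6 = 19
Best 6 to 9: 6 → 3 → 9 costing 35
Total via 6: 19 + 35 = 54 kPa.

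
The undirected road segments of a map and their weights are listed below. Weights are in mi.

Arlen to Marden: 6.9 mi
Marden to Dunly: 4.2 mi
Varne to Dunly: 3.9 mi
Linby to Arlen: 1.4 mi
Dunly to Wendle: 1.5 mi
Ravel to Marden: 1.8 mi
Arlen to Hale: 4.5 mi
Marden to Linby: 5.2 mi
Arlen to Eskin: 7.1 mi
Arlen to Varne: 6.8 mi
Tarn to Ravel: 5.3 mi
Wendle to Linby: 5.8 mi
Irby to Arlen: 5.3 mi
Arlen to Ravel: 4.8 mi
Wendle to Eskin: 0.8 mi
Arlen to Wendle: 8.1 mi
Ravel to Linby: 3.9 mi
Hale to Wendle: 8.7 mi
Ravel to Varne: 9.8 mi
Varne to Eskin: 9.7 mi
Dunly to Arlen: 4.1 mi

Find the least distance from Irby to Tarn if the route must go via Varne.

27.2 mi

Shortest Irby→Varne: Irby → Arlen → Varne = 12.1
Best Varne to Tarn: Varne → Ravel → Tarn costing 15.1
Total via Varne: 12.1 + 15.1 = 27.2 mi.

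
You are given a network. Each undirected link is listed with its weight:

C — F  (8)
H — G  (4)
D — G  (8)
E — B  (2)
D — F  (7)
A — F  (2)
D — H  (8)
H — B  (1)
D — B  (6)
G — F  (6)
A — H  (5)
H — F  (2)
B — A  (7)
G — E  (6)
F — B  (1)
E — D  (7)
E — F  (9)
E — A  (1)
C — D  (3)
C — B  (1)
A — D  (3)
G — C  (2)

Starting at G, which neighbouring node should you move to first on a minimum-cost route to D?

C

Compare a few routes:
G - D: 8 = 8
G - C - D: 2+3 = 5
The minimum is 5 via G - C - D.
So from G the first move is to C.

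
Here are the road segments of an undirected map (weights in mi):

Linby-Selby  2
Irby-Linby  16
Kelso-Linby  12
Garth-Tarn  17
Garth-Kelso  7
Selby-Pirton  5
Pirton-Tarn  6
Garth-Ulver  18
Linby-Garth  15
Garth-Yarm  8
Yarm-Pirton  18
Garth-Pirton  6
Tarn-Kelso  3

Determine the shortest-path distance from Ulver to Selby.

29 mi

Compare a few routes:
Ulver - Garth - Kelso - Tarn - Pirton - Selby: 18+7+3+6+5 = 39
Ulver - Garth - Pirton - Selby: 18+6+5 = 29
Ulver - Garth - Linby - Selby: 18+15+2 = 35
The minimum is 29 mi via Ulver - Garth - Pirton - Selby.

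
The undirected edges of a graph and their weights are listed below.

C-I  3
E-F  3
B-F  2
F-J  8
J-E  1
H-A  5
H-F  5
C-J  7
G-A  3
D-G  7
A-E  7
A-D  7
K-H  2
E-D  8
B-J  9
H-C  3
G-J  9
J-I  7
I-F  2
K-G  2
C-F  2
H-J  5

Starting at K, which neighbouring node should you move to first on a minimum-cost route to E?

Enumerating some paths:
K - G - A - E: 2+3+7 = 12
K - H - C - F - E: 2+3+2+3 = 10
K - H - F - E: 2+5+3 = 10
K - H - J - E: 2+5+1 = 8
The minimum is 8 via K - H - J - E.
So from K the first move is to H.

H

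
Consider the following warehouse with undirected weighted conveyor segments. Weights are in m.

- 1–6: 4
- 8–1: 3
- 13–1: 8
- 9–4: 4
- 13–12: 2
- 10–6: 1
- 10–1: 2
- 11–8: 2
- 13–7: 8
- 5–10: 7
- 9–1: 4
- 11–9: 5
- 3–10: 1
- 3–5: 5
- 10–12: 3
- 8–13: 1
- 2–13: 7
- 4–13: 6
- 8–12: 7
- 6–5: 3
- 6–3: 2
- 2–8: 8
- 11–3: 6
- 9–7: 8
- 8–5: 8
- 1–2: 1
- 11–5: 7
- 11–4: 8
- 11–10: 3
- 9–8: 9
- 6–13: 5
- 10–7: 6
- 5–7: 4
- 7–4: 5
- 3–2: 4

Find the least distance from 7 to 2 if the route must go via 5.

11 m

Best 7 to 5: 7 → 5 costing 4
Shortest 5→2: 5 → 6 → 10 → 1 → 2 = 7
Total via 5: 4 + 7 = 11 m.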